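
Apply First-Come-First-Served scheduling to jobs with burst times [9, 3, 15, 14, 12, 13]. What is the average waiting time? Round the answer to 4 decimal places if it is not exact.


FCFS order (as given): [9, 3, 15, 14, 12, 13]
Waiting times:
  Job 1: wait = 0
  Job 2: wait = 9
  Job 3: wait = 12
  Job 4: wait = 27
  Job 5: wait = 41
  Job 6: wait = 53
Sum of waiting times = 142
Average waiting time = 142/6 = 23.6667

23.6667


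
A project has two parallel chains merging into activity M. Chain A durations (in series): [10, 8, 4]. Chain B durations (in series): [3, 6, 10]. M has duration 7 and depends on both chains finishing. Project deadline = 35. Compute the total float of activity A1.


Forward pass: ES(A1) = sum of predecessors on chain A = 0
EF = ES + duration = 0 + 10 = 10
Backward pass: LF(M) = deadline = 35; LS(M) = 35 - 7 = 28
LF(A1) = LS(M) - sum(successors on chain A) = 28 - 12 = 16
LS = LF - duration = 16 - 10 = 6
Total float = LS - ES = 6 - 0 = 6

6


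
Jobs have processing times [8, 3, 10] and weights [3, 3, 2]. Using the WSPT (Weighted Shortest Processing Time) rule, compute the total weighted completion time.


Compute p/w ratios and sort ascending (WSPT): [(3, 3), (8, 3), (10, 2)]
Compute weighted completion times:
  Job (p=3,w=3): C=3, w*C=3*3=9
  Job (p=8,w=3): C=11, w*C=3*11=33
  Job (p=10,w=2): C=21, w*C=2*21=42
Total weighted completion time = 84

84


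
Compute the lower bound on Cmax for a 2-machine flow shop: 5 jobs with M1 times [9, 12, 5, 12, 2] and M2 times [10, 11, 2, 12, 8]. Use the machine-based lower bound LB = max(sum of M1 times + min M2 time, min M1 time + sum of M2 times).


LB1 = sum(M1 times) + min(M2 times) = 40 + 2 = 42
LB2 = min(M1 times) + sum(M2 times) = 2 + 43 = 45
Lower bound = max(LB1, LB2) = max(42, 45) = 45

45


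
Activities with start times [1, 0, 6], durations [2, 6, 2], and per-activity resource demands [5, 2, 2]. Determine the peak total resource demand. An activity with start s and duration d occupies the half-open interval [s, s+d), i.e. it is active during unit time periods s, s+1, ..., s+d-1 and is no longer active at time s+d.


Each activity i is active on [start_i, start_i + duration_i).
Compute total resource usage per time slot:
  t=0: active resources = [2], total = 2
  t=1: active resources = [5, 2], total = 7
  t=2: active resources = [5, 2], total = 7
  t=3: active resources = [2], total = 2
  t=4: active resources = [2], total = 2
  t=5: active resources = [2], total = 2
  t=6: active resources = [2], total = 2
  t=7: active resources = [2], total = 2
Peak resource demand = 7

7


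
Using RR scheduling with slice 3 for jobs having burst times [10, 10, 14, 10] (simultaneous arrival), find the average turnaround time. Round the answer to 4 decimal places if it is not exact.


Time quantum = 3
Execution trace:
  J1 runs 3 units, time = 3
  J2 runs 3 units, time = 6
  J3 runs 3 units, time = 9
  J4 runs 3 units, time = 12
  J1 runs 3 units, time = 15
  J2 runs 3 units, time = 18
  J3 runs 3 units, time = 21
  J4 runs 3 units, time = 24
  J1 runs 3 units, time = 27
  J2 runs 3 units, time = 30
  J3 runs 3 units, time = 33
  J4 runs 3 units, time = 36
  J1 runs 1 units, time = 37
  J2 runs 1 units, time = 38
  J3 runs 3 units, time = 41
  J4 runs 1 units, time = 42
  J3 runs 2 units, time = 44
Finish times: [37, 38, 44, 42]
Average turnaround = 161/4 = 40.25

40.25


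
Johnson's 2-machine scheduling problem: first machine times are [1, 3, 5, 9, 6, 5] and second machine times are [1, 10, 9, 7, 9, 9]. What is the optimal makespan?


Apply Johnson's rule:
  Group 1 (a <= b): [(1, 1, 1), (2, 3, 10), (3, 5, 9), (6, 5, 9), (5, 6, 9)]
  Group 2 (a > b): [(4, 9, 7)]
Optimal job order: [1, 2, 3, 6, 5, 4]
Schedule:
  Job 1: M1 done at 1, M2 done at 2
  Job 2: M1 done at 4, M2 done at 14
  Job 3: M1 done at 9, M2 done at 23
  Job 6: M1 done at 14, M2 done at 32
  Job 5: M1 done at 20, M2 done at 41
  Job 4: M1 done at 29, M2 done at 48
Makespan = 48

48


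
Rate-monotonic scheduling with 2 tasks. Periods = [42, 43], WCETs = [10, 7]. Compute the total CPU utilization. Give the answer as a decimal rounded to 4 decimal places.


Compute individual utilizations (exact fractions):
  Task 1: C/T = 10/42 = 5/21 (approx. 0.2381)
  Task 2: C/T = 7/43 (approx. 0.1628)
Total utilization U = 5/21 + 7/43 = 362/903
Rounded to 4 decimal places: U = 0.4009
RM (Liu & Layland) bound for 2 tasks = 0.828427; compare with U = 362/903 (approx. 0.400886)
U <= bound, so schedulable by RM sufficient condition.

0.4009


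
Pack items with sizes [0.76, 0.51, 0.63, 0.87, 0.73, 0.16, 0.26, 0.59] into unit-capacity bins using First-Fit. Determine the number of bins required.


Place items sequentially using First-Fit:
  Item 0.76 -> new Bin 1
  Item 0.51 -> new Bin 2
  Item 0.63 -> new Bin 3
  Item 0.87 -> new Bin 4
  Item 0.73 -> new Bin 5
  Item 0.16 -> Bin 1 (now 0.92)
  Item 0.26 -> Bin 2 (now 0.77)
  Item 0.59 -> new Bin 6
Total bins used = 6

6


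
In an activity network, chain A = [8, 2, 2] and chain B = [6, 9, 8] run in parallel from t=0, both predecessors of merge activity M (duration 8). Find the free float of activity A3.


ES(A3) = sum of predecessors on chain A = 10
EF(A3) = ES + duration = 10 + 2 = 12
Successor of A3 is M. ES(M) = max(sum(A), sum(B)) = max(12, 23) = 23
Free float = ES(successor) - EF(current) = 23 - 12 = 11

11


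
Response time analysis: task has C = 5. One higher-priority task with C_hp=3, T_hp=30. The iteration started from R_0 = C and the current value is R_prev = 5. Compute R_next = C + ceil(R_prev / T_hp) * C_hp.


R_next = C + ceil(R_prev / T_hp) * C_hp
ceil(5 / 30) = ceil(0.1667) = 1
Interference = 1 * 3 = 3
R_next = 5 + 3 = 8

8


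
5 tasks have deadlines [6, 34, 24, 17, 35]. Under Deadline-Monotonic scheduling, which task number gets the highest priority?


Sort tasks by relative deadline (ascending):
  Task 1: deadline = 6
  Task 4: deadline = 17
  Task 3: deadline = 24
  Task 2: deadline = 34
  Task 5: deadline = 35
Priority order (highest first): [1, 4, 3, 2, 5]
Highest priority task = 1

1


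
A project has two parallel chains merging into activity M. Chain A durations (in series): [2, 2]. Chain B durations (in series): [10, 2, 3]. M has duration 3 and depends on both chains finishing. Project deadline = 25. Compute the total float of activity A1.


Forward pass: ES(A1) = sum of predecessors on chain A = 0
EF = ES + duration = 0 + 2 = 2
Backward pass: LF(M) = deadline = 25; LS(M) = 25 - 3 = 22
LF(A1) = LS(M) - sum(successors on chain A) = 22 - 2 = 20
LS = LF - duration = 20 - 2 = 18
Total float = LS - ES = 18 - 0 = 18

18


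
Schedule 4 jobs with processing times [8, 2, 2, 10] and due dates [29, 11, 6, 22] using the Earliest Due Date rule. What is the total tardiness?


Sort by due date (EDD order): [(2, 6), (2, 11), (10, 22), (8, 29)]
Compute completion times and tardiness:
  Job 1: p=2, d=6, C=2, tardiness=max(0,2-6)=0
  Job 2: p=2, d=11, C=4, tardiness=max(0,4-11)=0
  Job 3: p=10, d=22, C=14, tardiness=max(0,14-22)=0
  Job 4: p=8, d=29, C=22, tardiness=max(0,22-29)=0
Total tardiness = 0

0


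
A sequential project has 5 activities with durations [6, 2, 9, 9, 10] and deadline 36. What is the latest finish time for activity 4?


LF(activity 4) = deadline - sum of successor durations
Successors: activities 5 through 5 with durations [10]
Sum of successor durations = 10
LF = 36 - 10 = 26

26


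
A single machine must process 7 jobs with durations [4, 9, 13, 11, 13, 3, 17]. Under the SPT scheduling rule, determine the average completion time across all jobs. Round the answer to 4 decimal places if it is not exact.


Sort jobs by processing time (SPT order): [3, 4, 9, 11, 13, 13, 17]
Compute completion times sequentially:
  Job 1: processing = 3, completes at 3
  Job 2: processing = 4, completes at 7
  Job 3: processing = 9, completes at 16
  Job 4: processing = 11, completes at 27
  Job 5: processing = 13, completes at 40
  Job 6: processing = 13, completes at 53
  Job 7: processing = 17, completes at 70
Sum of completion times = 216
Average completion time = 216/7 = 30.8571

30.8571


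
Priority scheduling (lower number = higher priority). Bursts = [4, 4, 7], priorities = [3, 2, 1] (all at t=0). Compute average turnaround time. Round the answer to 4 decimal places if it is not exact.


Sort by priority (ascending = highest first):
Order: [(1, 7), (2, 4), (3, 4)]
Completion times:
  Priority 1, burst=7, C=7
  Priority 2, burst=4, C=11
  Priority 3, burst=4, C=15
Average turnaround = 33/3 = 11.0

11.0


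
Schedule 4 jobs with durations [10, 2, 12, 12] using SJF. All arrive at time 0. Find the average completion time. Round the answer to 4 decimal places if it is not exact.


SJF order (ascending): [2, 10, 12, 12]
Completion times:
  Job 1: burst=2, C=2
  Job 2: burst=10, C=12
  Job 3: burst=12, C=24
  Job 4: burst=12, C=36
Average completion = 74/4 = 18.5

18.5


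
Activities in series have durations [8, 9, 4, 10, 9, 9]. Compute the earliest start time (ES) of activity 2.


Activity 2 starts after activities 1 through 1 complete.
Predecessor durations: [8]
ES = 8 = 8

8


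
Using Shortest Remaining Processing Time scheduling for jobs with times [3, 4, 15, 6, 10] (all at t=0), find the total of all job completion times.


Since all jobs arrive at t=0, SRPT equals SPT ordering.
SPT order: [3, 4, 6, 10, 15]
Completion times:
  Job 1: p=3, C=3
  Job 2: p=4, C=7
  Job 3: p=6, C=13
  Job 4: p=10, C=23
  Job 5: p=15, C=38
Total completion time = 3 + 7 + 13 + 23 + 38 = 84

84


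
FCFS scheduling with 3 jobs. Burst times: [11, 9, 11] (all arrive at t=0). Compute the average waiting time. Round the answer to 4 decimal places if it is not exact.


FCFS order (as given): [11, 9, 11]
Waiting times:
  Job 1: wait = 0
  Job 2: wait = 11
  Job 3: wait = 20
Sum of waiting times = 31
Average waiting time = 31/3 = 10.3333

10.3333


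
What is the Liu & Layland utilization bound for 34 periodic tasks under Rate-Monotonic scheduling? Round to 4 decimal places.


Compute 2^(1/34) = 1.0205959096
Subtract 1: 1.0205959096 - 1 = 0.0205959096
Multiply by n: 34 * 0.0205959096 = 0.7002609264
Round to 4 dp: 0.7003

0.7003


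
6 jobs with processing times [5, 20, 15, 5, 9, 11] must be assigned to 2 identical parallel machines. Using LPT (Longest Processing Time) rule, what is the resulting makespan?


Sort jobs in decreasing order (LPT): [20, 15, 11, 9, 5, 5]
Assign each job to the least loaded machine:
  Machine 1: jobs [20, 9, 5], load = 34
  Machine 2: jobs [15, 11, 5], load = 31
Makespan = max load = 34

34


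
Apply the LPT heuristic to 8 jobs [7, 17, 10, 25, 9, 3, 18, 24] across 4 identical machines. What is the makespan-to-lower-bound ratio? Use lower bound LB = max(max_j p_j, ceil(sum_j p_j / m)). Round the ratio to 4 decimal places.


LPT order: [25, 24, 18, 17, 10, 9, 7, 3]
Machine loads after assignment: [28, 31, 27, 27]
LPT makespan = 31
Lower bound = max(max_job, ceil(total/4)) = max(25, 29) = 29
Ratio = 31 / 29 = 1.069

1.069


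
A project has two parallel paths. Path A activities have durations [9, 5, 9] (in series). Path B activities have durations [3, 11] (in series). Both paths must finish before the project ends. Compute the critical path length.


Path A total = 9 + 5 + 9 = 23
Path B total = 3 + 11 = 14
Critical path = longest path = max(23, 14) = 23

23


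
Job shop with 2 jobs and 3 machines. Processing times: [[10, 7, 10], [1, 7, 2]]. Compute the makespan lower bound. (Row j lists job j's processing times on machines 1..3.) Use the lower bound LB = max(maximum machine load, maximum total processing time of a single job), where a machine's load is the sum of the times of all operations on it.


Machine loads:
  Machine 1: 10 + 1 = 11
  Machine 2: 7 + 7 = 14
  Machine 3: 10 + 2 = 12
Max machine load = 14
Job totals:
  Job 1: 27
  Job 2: 10
Max job total = 27
Lower bound = max(14, 27) = 27

27


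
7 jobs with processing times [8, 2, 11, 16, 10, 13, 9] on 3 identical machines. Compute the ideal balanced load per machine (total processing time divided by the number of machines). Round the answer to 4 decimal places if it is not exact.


Total processing time = 8 + 2 + 11 + 16 + 10 + 13 + 9 = 69
Number of machines = 3
Ideal balanced load = 69 / 3 = 23.0

23.0


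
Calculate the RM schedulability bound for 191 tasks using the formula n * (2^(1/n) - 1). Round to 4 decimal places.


Compute 2^(1/191) = 1.0036356358
Subtract 1: 1.0036356358 - 1 = 0.0036356358
Multiply by n: 191 * 0.0036356358 = 0.6944064378
Round to 4 dp: 0.6944

0.6944


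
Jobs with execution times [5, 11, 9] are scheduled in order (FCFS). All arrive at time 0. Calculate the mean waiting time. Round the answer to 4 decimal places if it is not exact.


FCFS order (as given): [5, 11, 9]
Waiting times:
  Job 1: wait = 0
  Job 2: wait = 5
  Job 3: wait = 16
Sum of waiting times = 21
Average waiting time = 21/3 = 7.0

7.0


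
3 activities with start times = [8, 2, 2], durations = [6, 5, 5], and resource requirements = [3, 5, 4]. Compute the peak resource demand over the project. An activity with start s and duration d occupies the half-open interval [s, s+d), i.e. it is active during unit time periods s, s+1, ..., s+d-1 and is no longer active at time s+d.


Each activity i is active on [start_i, start_i + duration_i).
Compute total resource usage per time slot:
  t=0: active resources = [], total = 0
  t=1: active resources = [], total = 0
  t=2: active resources = [5, 4], total = 9
  t=3: active resources = [5, 4], total = 9
  t=4: active resources = [5, 4], total = 9
  t=5: active resources = [5, 4], total = 9
  t=6: active resources = [5, 4], total = 9
  t=7: active resources = [], total = 0
  t=8: active resources = [3], total = 3
  t=9: active resources = [3], total = 3
  t=10: active resources = [3], total = 3
  t=11: active resources = [3], total = 3
  t=12: active resources = [3], total = 3
  t=13: active resources = [3], total = 3
Peak resource demand = 9

9


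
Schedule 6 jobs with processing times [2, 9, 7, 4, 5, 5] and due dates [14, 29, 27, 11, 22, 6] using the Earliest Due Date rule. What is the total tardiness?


Sort by due date (EDD order): [(5, 6), (4, 11), (2, 14), (5, 22), (7, 27), (9, 29)]
Compute completion times and tardiness:
  Job 1: p=5, d=6, C=5, tardiness=max(0,5-6)=0
  Job 2: p=4, d=11, C=9, tardiness=max(0,9-11)=0
  Job 3: p=2, d=14, C=11, tardiness=max(0,11-14)=0
  Job 4: p=5, d=22, C=16, tardiness=max(0,16-22)=0
  Job 5: p=7, d=27, C=23, tardiness=max(0,23-27)=0
  Job 6: p=9, d=29, C=32, tardiness=max(0,32-29)=3
Total tardiness = 3

3


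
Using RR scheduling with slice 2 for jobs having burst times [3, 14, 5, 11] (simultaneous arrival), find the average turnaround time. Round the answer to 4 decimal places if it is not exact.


Time quantum = 2
Execution trace:
  J1 runs 2 units, time = 2
  J2 runs 2 units, time = 4
  J3 runs 2 units, time = 6
  J4 runs 2 units, time = 8
  J1 runs 1 units, time = 9
  J2 runs 2 units, time = 11
  J3 runs 2 units, time = 13
  J4 runs 2 units, time = 15
  J2 runs 2 units, time = 17
  J3 runs 1 units, time = 18
  J4 runs 2 units, time = 20
  J2 runs 2 units, time = 22
  J4 runs 2 units, time = 24
  J2 runs 2 units, time = 26
  J4 runs 2 units, time = 28
  J2 runs 2 units, time = 30
  J4 runs 1 units, time = 31
  J2 runs 2 units, time = 33
Finish times: [9, 33, 18, 31]
Average turnaround = 91/4 = 22.75

22.75


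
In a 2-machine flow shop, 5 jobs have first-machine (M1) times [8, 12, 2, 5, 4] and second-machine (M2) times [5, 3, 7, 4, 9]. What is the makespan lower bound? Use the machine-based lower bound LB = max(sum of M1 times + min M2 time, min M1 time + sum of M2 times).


LB1 = sum(M1 times) + min(M2 times) = 31 + 3 = 34
LB2 = min(M1 times) + sum(M2 times) = 2 + 28 = 30
Lower bound = max(LB1, LB2) = max(34, 30) = 34

34


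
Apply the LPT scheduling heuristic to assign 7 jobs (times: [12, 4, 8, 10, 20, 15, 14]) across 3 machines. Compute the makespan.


Sort jobs in decreasing order (LPT): [20, 15, 14, 12, 10, 8, 4]
Assign each job to the least loaded machine:
  Machine 1: jobs [20, 8], load = 28
  Machine 2: jobs [15, 10, 4], load = 29
  Machine 3: jobs [14, 12], load = 26
Makespan = max load = 29

29


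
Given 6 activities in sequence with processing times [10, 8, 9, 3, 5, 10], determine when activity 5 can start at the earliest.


Activity 5 starts after activities 1 through 4 complete.
Predecessor durations: [10, 8, 9, 3]
ES = 10 + 8 + 9 + 3 = 30

30


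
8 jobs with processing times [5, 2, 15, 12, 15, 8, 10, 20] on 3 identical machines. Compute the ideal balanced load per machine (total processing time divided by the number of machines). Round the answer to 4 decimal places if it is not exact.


Total processing time = 5 + 2 + 15 + 12 + 15 + 8 + 10 + 20 = 87
Number of machines = 3
Ideal balanced load = 87 / 3 = 29.0

29.0


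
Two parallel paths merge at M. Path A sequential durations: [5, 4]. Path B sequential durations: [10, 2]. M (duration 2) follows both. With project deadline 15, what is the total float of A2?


Forward pass: ES(A2) = sum of predecessors on chain A = 5
EF = ES + duration = 5 + 4 = 9
Backward pass: LF(M) = deadline = 15; LS(M) = 15 - 2 = 13
LF(A2) = LS(M) - sum(successors on chain A) = 13 - 0 = 13
LS = LF - duration = 13 - 4 = 9
Total float = LS - ES = 9 - 5 = 4

4


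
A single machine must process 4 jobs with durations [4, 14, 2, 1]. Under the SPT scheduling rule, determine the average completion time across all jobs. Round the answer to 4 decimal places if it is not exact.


Sort jobs by processing time (SPT order): [1, 2, 4, 14]
Compute completion times sequentially:
  Job 1: processing = 1, completes at 1
  Job 2: processing = 2, completes at 3
  Job 3: processing = 4, completes at 7
  Job 4: processing = 14, completes at 21
Sum of completion times = 32
Average completion time = 32/4 = 8.0

8.0


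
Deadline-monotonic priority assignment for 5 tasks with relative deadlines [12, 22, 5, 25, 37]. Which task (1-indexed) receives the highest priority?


Sort tasks by relative deadline (ascending):
  Task 3: deadline = 5
  Task 1: deadline = 12
  Task 2: deadline = 22
  Task 4: deadline = 25
  Task 5: deadline = 37
Priority order (highest first): [3, 1, 2, 4, 5]
Highest priority task = 3

3


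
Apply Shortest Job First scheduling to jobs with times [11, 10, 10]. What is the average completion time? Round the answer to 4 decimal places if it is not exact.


SJF order (ascending): [10, 10, 11]
Completion times:
  Job 1: burst=10, C=10
  Job 2: burst=10, C=20
  Job 3: burst=11, C=31
Average completion = 61/3 = 20.3333

20.3333


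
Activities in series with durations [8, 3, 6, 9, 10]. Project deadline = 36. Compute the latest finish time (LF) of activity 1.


LF(activity 1) = deadline - sum of successor durations
Successors: activities 2 through 5 with durations [3, 6, 9, 10]
Sum of successor durations = 28
LF = 36 - 28 = 8

8


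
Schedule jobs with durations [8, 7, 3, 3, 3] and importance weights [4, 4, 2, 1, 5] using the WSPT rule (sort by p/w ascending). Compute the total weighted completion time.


Compute p/w ratios and sort ascending (WSPT): [(3, 5), (3, 2), (7, 4), (8, 4), (3, 1)]
Compute weighted completion times:
  Job (p=3,w=5): C=3, w*C=5*3=15
  Job (p=3,w=2): C=6, w*C=2*6=12
  Job (p=7,w=4): C=13, w*C=4*13=52
  Job (p=8,w=4): C=21, w*C=4*21=84
  Job (p=3,w=1): C=24, w*C=1*24=24
Total weighted completion time = 187

187


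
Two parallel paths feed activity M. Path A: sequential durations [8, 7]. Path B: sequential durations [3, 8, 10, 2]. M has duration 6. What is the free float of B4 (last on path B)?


ES(B4) = sum of predecessors on chain B = 21
EF(B4) = ES + duration = 21 + 2 = 23
Successor of B4 is M. ES(M) = max(sum(A), sum(B)) = max(15, 23) = 23
Free float = ES(successor) - EF(current) = 23 - 23 = 0

0


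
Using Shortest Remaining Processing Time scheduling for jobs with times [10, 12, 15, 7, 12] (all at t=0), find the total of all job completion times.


Since all jobs arrive at t=0, SRPT equals SPT ordering.
SPT order: [7, 10, 12, 12, 15]
Completion times:
  Job 1: p=7, C=7
  Job 2: p=10, C=17
  Job 3: p=12, C=29
  Job 4: p=12, C=41
  Job 5: p=15, C=56
Total completion time = 7 + 17 + 29 + 41 + 56 = 150

150


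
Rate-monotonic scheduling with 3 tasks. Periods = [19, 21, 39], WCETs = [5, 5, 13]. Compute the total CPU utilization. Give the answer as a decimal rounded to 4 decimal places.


Compute individual utilizations (exact fractions):
  Task 1: C/T = 5/19 (approx. 0.2632)
  Task 2: C/T = 5/21 (approx. 0.2381)
  Task 3: C/T = 13/39 = 1/3 (approx. 0.3333)
Total utilization U = 5/19 + 5/21 + 1/3 = 111/133
Rounded to 4 decimal places: U = 0.8346
RM (Liu & Layland) bound for 3 tasks = 0.779763; compare with U = 111/133 (approx. 0.834586)
bound < U <= 1, so the RM sufficient condition is not met (inconclusive; an exact test such as response-time analysis is needed).

0.8346


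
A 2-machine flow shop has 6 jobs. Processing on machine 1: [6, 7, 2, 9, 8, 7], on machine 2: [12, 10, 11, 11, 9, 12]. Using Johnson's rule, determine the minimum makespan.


Apply Johnson's rule:
  Group 1 (a <= b): [(3, 2, 11), (1, 6, 12), (2, 7, 10), (6, 7, 12), (5, 8, 9), (4, 9, 11)]
  Group 2 (a > b): []
Optimal job order: [3, 1, 2, 6, 5, 4]
Schedule:
  Job 3: M1 done at 2, M2 done at 13
  Job 1: M1 done at 8, M2 done at 25
  Job 2: M1 done at 15, M2 done at 35
  Job 6: M1 done at 22, M2 done at 47
  Job 5: M1 done at 30, M2 done at 56
  Job 4: M1 done at 39, M2 done at 67
Makespan = 67

67


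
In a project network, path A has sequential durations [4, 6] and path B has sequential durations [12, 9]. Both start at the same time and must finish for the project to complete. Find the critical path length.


Path A total = 4 + 6 = 10
Path B total = 12 + 9 = 21
Critical path = longest path = max(10, 21) = 21

21


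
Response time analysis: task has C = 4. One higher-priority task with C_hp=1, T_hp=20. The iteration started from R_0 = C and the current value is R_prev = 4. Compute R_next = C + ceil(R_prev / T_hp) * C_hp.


R_next = C + ceil(R_prev / T_hp) * C_hp
ceil(4 / 20) = ceil(0.2) = 1
Interference = 1 * 1 = 1
R_next = 4 + 1 = 5

5


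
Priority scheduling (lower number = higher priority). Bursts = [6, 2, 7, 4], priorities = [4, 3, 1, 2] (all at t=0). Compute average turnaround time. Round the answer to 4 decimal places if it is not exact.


Sort by priority (ascending = highest first):
Order: [(1, 7), (2, 4), (3, 2), (4, 6)]
Completion times:
  Priority 1, burst=7, C=7
  Priority 2, burst=4, C=11
  Priority 3, burst=2, C=13
  Priority 4, burst=6, C=19
Average turnaround = 50/4 = 12.5

12.5


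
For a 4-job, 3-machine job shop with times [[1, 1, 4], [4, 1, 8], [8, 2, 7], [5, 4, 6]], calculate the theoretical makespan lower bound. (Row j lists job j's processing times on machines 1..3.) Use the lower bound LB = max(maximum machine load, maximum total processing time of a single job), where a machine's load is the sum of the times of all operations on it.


Machine loads:
  Machine 1: 1 + 4 + 8 + 5 = 18
  Machine 2: 1 + 1 + 2 + 4 = 8
  Machine 3: 4 + 8 + 7 + 6 = 25
Max machine load = 25
Job totals:
  Job 1: 6
  Job 2: 13
  Job 3: 17
  Job 4: 15
Max job total = 17
Lower bound = max(25, 17) = 25

25


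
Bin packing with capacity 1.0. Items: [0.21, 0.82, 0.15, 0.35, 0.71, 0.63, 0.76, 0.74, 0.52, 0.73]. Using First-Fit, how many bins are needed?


Place items sequentially using First-Fit:
  Item 0.21 -> new Bin 1
  Item 0.82 -> new Bin 2
  Item 0.15 -> Bin 1 (now 0.36)
  Item 0.35 -> Bin 1 (now 0.71)
  Item 0.71 -> new Bin 3
  Item 0.63 -> new Bin 4
  Item 0.76 -> new Bin 5
  Item 0.74 -> new Bin 6
  Item 0.52 -> new Bin 7
  Item 0.73 -> new Bin 8
Total bins used = 8

8


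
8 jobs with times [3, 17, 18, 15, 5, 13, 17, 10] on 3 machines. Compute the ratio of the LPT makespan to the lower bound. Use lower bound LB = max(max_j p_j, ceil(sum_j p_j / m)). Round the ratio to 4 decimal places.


LPT order: [18, 17, 17, 15, 13, 10, 5, 3]
Machine loads after assignment: [33, 32, 33]
LPT makespan = 33
Lower bound = max(max_job, ceil(total/3)) = max(18, 33) = 33
Ratio = 33 / 33 = 1.0

1.0


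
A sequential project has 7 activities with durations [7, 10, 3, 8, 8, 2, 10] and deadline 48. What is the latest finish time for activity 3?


LF(activity 3) = deadline - sum of successor durations
Successors: activities 4 through 7 with durations [8, 8, 2, 10]
Sum of successor durations = 28
LF = 48 - 28 = 20

20


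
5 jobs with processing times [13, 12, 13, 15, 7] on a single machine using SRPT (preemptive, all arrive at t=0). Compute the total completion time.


Since all jobs arrive at t=0, SRPT equals SPT ordering.
SPT order: [7, 12, 13, 13, 15]
Completion times:
  Job 1: p=7, C=7
  Job 2: p=12, C=19
  Job 3: p=13, C=32
  Job 4: p=13, C=45
  Job 5: p=15, C=60
Total completion time = 7 + 19 + 32 + 45 + 60 = 163

163


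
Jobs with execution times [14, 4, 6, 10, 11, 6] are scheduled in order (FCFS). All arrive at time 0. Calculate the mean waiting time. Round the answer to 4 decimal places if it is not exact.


FCFS order (as given): [14, 4, 6, 10, 11, 6]
Waiting times:
  Job 1: wait = 0
  Job 2: wait = 14
  Job 3: wait = 18
  Job 4: wait = 24
  Job 5: wait = 34
  Job 6: wait = 45
Sum of waiting times = 135
Average waiting time = 135/6 = 22.5

22.5


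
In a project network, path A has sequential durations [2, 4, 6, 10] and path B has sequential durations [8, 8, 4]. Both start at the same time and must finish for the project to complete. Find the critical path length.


Path A total = 2 + 4 + 6 + 10 = 22
Path B total = 8 + 8 + 4 = 20
Critical path = longest path = max(22, 20) = 22

22


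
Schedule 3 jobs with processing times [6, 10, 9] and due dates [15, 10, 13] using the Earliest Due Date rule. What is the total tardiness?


Sort by due date (EDD order): [(10, 10), (9, 13), (6, 15)]
Compute completion times and tardiness:
  Job 1: p=10, d=10, C=10, tardiness=max(0,10-10)=0
  Job 2: p=9, d=13, C=19, tardiness=max(0,19-13)=6
  Job 3: p=6, d=15, C=25, tardiness=max(0,25-15)=10
Total tardiness = 16

16


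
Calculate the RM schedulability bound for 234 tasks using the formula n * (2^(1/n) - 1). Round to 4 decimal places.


Compute 2^(1/234) = 1.0029665590
Subtract 1: 1.0029665590 - 1 = 0.0029665590
Multiply by n: 234 * 0.0029665590 = 0.6941748060
Round to 4 dp: 0.6942

0.6942


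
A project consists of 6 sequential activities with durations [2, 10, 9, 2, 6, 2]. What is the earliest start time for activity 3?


Activity 3 starts after activities 1 through 2 complete.
Predecessor durations: [2, 10]
ES = 2 + 10 = 12

12


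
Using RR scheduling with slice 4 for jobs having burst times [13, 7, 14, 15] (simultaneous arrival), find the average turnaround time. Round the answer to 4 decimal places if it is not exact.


Time quantum = 4
Execution trace:
  J1 runs 4 units, time = 4
  J2 runs 4 units, time = 8
  J3 runs 4 units, time = 12
  J4 runs 4 units, time = 16
  J1 runs 4 units, time = 20
  J2 runs 3 units, time = 23
  J3 runs 4 units, time = 27
  J4 runs 4 units, time = 31
  J1 runs 4 units, time = 35
  J3 runs 4 units, time = 39
  J4 runs 4 units, time = 43
  J1 runs 1 units, time = 44
  J3 runs 2 units, time = 46
  J4 runs 3 units, time = 49
Finish times: [44, 23, 46, 49]
Average turnaround = 162/4 = 40.5

40.5


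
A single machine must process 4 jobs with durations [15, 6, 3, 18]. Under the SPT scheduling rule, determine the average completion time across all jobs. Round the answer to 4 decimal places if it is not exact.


Sort jobs by processing time (SPT order): [3, 6, 15, 18]
Compute completion times sequentially:
  Job 1: processing = 3, completes at 3
  Job 2: processing = 6, completes at 9
  Job 3: processing = 15, completes at 24
  Job 4: processing = 18, completes at 42
Sum of completion times = 78
Average completion time = 78/4 = 19.5

19.5


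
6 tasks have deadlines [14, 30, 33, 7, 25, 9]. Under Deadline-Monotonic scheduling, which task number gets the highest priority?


Sort tasks by relative deadline (ascending):
  Task 4: deadline = 7
  Task 6: deadline = 9
  Task 1: deadline = 14
  Task 5: deadline = 25
  Task 2: deadline = 30
  Task 3: deadline = 33
Priority order (highest first): [4, 6, 1, 5, 2, 3]
Highest priority task = 4

4


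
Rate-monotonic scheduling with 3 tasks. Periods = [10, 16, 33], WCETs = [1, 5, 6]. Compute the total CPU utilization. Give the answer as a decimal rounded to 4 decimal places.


Compute individual utilizations (exact fractions):
  Task 1: C/T = 1/10 (approx. 0.1)
  Task 2: C/T = 5/16 (approx. 0.3125)
  Task 3: C/T = 6/33 = 2/11 (approx. 0.1818)
Total utilization U = 1/10 + 5/16 + 2/11 = 523/880
Rounded to 4 decimal places: U = 0.5943
RM (Liu & Layland) bound for 3 tasks = 0.779763; compare with U = 523/880 (approx. 0.594318)
U <= bound, so schedulable by RM sufficient condition.

0.5943


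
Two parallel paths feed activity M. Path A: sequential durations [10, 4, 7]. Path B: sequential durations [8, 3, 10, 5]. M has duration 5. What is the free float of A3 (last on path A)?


ES(A3) = sum of predecessors on chain A = 14
EF(A3) = ES + duration = 14 + 7 = 21
Successor of A3 is M. ES(M) = max(sum(A), sum(B)) = max(21, 26) = 26
Free float = ES(successor) - EF(current) = 26 - 21 = 5

5


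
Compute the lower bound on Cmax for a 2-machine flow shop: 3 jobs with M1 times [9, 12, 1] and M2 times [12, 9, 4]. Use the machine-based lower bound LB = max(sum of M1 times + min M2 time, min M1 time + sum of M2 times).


LB1 = sum(M1 times) + min(M2 times) = 22 + 4 = 26
LB2 = min(M1 times) + sum(M2 times) = 1 + 25 = 26
Lower bound = max(LB1, LB2) = max(26, 26) = 26

26


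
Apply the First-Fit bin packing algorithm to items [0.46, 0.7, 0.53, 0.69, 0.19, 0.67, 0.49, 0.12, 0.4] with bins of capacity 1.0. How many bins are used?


Place items sequentially using First-Fit:
  Item 0.46 -> new Bin 1
  Item 0.7 -> new Bin 2
  Item 0.53 -> Bin 1 (now 0.99)
  Item 0.69 -> new Bin 3
  Item 0.19 -> Bin 2 (now 0.89)
  Item 0.67 -> new Bin 4
  Item 0.49 -> new Bin 5
  Item 0.12 -> Bin 3 (now 0.81)
  Item 0.4 -> Bin 5 (now 0.89)
Total bins used = 5

5


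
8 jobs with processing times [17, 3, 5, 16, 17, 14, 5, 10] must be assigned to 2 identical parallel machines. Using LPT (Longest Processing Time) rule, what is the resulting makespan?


Sort jobs in decreasing order (LPT): [17, 17, 16, 14, 10, 5, 5, 3]
Assign each job to the least loaded machine:
  Machine 1: jobs [17, 16, 5, 5], load = 43
  Machine 2: jobs [17, 14, 10, 3], load = 44
Makespan = max load = 44

44


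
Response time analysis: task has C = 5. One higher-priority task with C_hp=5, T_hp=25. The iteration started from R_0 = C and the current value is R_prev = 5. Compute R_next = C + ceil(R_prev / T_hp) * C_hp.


R_next = C + ceil(R_prev / T_hp) * C_hp
ceil(5 / 25) = ceil(0.2) = 1
Interference = 1 * 5 = 5
R_next = 5 + 5 = 10

10


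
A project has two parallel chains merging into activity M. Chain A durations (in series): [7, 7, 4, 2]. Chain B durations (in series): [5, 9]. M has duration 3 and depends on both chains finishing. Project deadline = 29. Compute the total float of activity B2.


Forward pass: ES(B2) = sum of predecessors on chain B = 5
EF = ES + duration = 5 + 9 = 14
Backward pass: LF(M) = deadline = 29; LS(M) = 29 - 3 = 26
LF(B2) = LS(M) - sum(successors on chain B) = 26 - 0 = 26
LS = LF - duration = 26 - 9 = 17
Total float = LS - ES = 17 - 5 = 12

12


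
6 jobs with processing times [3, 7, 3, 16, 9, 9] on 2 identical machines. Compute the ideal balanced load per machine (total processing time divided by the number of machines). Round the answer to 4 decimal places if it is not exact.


Total processing time = 3 + 7 + 3 + 16 + 9 + 9 = 47
Number of machines = 2
Ideal balanced load = 47 / 2 = 23.5

23.5


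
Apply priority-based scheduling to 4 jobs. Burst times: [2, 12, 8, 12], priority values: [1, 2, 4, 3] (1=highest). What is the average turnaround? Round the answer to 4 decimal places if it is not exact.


Sort by priority (ascending = highest first):
Order: [(1, 2), (2, 12), (3, 12), (4, 8)]
Completion times:
  Priority 1, burst=2, C=2
  Priority 2, burst=12, C=14
  Priority 3, burst=12, C=26
  Priority 4, burst=8, C=34
Average turnaround = 76/4 = 19.0

19.0


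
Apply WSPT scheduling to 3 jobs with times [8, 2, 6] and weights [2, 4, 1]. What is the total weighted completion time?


Compute p/w ratios and sort ascending (WSPT): [(2, 4), (8, 2), (6, 1)]
Compute weighted completion times:
  Job (p=2,w=4): C=2, w*C=4*2=8
  Job (p=8,w=2): C=10, w*C=2*10=20
  Job (p=6,w=1): C=16, w*C=1*16=16
Total weighted completion time = 44

44


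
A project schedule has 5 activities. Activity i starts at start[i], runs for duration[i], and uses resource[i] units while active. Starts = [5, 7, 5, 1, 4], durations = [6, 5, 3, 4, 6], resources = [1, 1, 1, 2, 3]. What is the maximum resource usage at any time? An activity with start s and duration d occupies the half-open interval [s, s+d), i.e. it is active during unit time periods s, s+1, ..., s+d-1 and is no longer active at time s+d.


Each activity i is active on [start_i, start_i + duration_i).
Compute total resource usage per time slot:
  t=0: active resources = [], total = 0
  t=1: active resources = [2], total = 2
  t=2: active resources = [2], total = 2
  t=3: active resources = [2], total = 2
  t=4: active resources = [2, 3], total = 5
  t=5: active resources = [1, 1, 3], total = 5
  t=6: active resources = [1, 1, 3], total = 5
  t=7: active resources = [1, 1, 1, 3], total = 6
  t=8: active resources = [1, 1, 3], total = 5
  t=9: active resources = [1, 1, 3], total = 5
  t=10: active resources = [1, 1], total = 2
  t=11: active resources = [1], total = 1
Peak resource demand = 6

6


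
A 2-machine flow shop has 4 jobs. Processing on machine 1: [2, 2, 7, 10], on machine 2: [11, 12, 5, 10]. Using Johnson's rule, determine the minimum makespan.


Apply Johnson's rule:
  Group 1 (a <= b): [(1, 2, 11), (2, 2, 12), (4, 10, 10)]
  Group 2 (a > b): [(3, 7, 5)]
Optimal job order: [1, 2, 4, 3]
Schedule:
  Job 1: M1 done at 2, M2 done at 13
  Job 2: M1 done at 4, M2 done at 25
  Job 4: M1 done at 14, M2 done at 35
  Job 3: M1 done at 21, M2 done at 40
Makespan = 40

40


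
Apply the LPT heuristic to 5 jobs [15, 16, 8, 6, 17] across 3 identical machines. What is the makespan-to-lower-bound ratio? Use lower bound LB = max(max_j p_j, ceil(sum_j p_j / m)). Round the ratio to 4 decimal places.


LPT order: [17, 16, 15, 8, 6]
Machine loads after assignment: [17, 22, 23]
LPT makespan = 23
Lower bound = max(max_job, ceil(total/3)) = max(17, 21) = 21
Ratio = 23 / 21 = 1.0952

1.0952


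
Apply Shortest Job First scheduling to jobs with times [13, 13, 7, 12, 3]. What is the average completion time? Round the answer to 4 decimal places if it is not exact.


SJF order (ascending): [3, 7, 12, 13, 13]
Completion times:
  Job 1: burst=3, C=3
  Job 2: burst=7, C=10
  Job 3: burst=12, C=22
  Job 4: burst=13, C=35
  Job 5: burst=13, C=48
Average completion = 118/5 = 23.6

23.6


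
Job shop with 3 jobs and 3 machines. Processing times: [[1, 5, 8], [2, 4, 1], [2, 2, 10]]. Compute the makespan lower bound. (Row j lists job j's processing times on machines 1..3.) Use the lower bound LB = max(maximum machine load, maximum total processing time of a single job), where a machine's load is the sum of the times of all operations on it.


Machine loads:
  Machine 1: 1 + 2 + 2 = 5
  Machine 2: 5 + 4 + 2 = 11
  Machine 3: 8 + 1 + 10 = 19
Max machine load = 19
Job totals:
  Job 1: 14
  Job 2: 7
  Job 3: 14
Max job total = 14
Lower bound = max(19, 14) = 19

19


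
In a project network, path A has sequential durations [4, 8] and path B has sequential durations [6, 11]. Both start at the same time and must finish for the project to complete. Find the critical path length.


Path A total = 4 + 8 = 12
Path B total = 6 + 11 = 17
Critical path = longest path = max(12, 17) = 17

17


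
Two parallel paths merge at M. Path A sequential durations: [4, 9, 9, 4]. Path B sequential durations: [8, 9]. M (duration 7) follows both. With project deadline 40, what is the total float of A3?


Forward pass: ES(A3) = sum of predecessors on chain A = 13
EF = ES + duration = 13 + 9 = 22
Backward pass: LF(M) = deadline = 40; LS(M) = 40 - 7 = 33
LF(A3) = LS(M) - sum(successors on chain A) = 33 - 4 = 29
LS = LF - duration = 29 - 9 = 20
Total float = LS - ES = 20 - 13 = 7

7


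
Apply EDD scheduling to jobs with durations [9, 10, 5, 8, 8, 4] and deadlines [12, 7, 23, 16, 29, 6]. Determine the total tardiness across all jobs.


Sort by due date (EDD order): [(4, 6), (10, 7), (9, 12), (8, 16), (5, 23), (8, 29)]
Compute completion times and tardiness:
  Job 1: p=4, d=6, C=4, tardiness=max(0,4-6)=0
  Job 2: p=10, d=7, C=14, tardiness=max(0,14-7)=7
  Job 3: p=9, d=12, C=23, tardiness=max(0,23-12)=11
  Job 4: p=8, d=16, C=31, tardiness=max(0,31-16)=15
  Job 5: p=5, d=23, C=36, tardiness=max(0,36-23)=13
  Job 6: p=8, d=29, C=44, tardiness=max(0,44-29)=15
Total tardiness = 61

61


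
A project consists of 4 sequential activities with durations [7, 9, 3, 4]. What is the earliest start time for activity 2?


Activity 2 starts after activities 1 through 1 complete.
Predecessor durations: [7]
ES = 7 = 7

7


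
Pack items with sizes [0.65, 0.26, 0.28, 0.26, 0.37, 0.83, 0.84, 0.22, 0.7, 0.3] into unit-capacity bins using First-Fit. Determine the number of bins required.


Place items sequentially using First-Fit:
  Item 0.65 -> new Bin 1
  Item 0.26 -> Bin 1 (now 0.91)
  Item 0.28 -> new Bin 2
  Item 0.26 -> Bin 2 (now 0.54)
  Item 0.37 -> Bin 2 (now 0.91)
  Item 0.83 -> new Bin 3
  Item 0.84 -> new Bin 4
  Item 0.22 -> new Bin 5
  Item 0.7 -> Bin 5 (now 0.92)
  Item 0.3 -> new Bin 6
Total bins used = 6

6


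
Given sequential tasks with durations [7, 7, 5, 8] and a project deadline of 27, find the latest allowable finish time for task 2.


LF(activity 2) = deadline - sum of successor durations
Successors: activities 3 through 4 with durations [5, 8]
Sum of successor durations = 13
LF = 27 - 13 = 14

14


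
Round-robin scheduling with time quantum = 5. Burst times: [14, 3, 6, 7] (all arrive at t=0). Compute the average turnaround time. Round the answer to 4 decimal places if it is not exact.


Time quantum = 5
Execution trace:
  J1 runs 5 units, time = 5
  J2 runs 3 units, time = 8
  J3 runs 5 units, time = 13
  J4 runs 5 units, time = 18
  J1 runs 5 units, time = 23
  J3 runs 1 units, time = 24
  J4 runs 2 units, time = 26
  J1 runs 4 units, time = 30
Finish times: [30, 8, 24, 26]
Average turnaround = 88/4 = 22.0

22.0


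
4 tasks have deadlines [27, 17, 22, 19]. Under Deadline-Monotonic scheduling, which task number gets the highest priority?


Sort tasks by relative deadline (ascending):
  Task 2: deadline = 17
  Task 4: deadline = 19
  Task 3: deadline = 22
  Task 1: deadline = 27
Priority order (highest first): [2, 4, 3, 1]
Highest priority task = 2

2


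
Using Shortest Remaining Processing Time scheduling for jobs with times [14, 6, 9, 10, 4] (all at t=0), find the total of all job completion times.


Since all jobs arrive at t=0, SRPT equals SPT ordering.
SPT order: [4, 6, 9, 10, 14]
Completion times:
  Job 1: p=4, C=4
  Job 2: p=6, C=10
  Job 3: p=9, C=19
  Job 4: p=10, C=29
  Job 5: p=14, C=43
Total completion time = 4 + 10 + 19 + 29 + 43 = 105

105


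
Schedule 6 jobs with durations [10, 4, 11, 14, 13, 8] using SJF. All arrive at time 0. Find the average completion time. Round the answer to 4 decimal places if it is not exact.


SJF order (ascending): [4, 8, 10, 11, 13, 14]
Completion times:
  Job 1: burst=4, C=4
  Job 2: burst=8, C=12
  Job 3: burst=10, C=22
  Job 4: burst=11, C=33
  Job 5: burst=13, C=46
  Job 6: burst=14, C=60
Average completion = 177/6 = 29.5

29.5
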